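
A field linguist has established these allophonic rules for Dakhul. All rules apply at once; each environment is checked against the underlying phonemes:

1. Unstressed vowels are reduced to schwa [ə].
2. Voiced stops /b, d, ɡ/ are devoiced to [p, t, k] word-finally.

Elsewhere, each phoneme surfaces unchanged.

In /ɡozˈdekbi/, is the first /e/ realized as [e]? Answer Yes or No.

Yes

/e/ (between /d/ and /k/) fails the environment for rule 1, so it stays [e].
The actual realization is [e], which matches [e].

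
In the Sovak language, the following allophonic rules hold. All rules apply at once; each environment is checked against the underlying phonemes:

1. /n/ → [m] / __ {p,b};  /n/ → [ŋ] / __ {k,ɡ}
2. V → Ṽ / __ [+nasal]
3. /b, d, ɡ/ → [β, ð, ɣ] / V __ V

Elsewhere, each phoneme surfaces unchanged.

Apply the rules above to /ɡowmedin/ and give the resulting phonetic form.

/ɡ/ (word-initial) fails the environment for rule 3, so it stays [ɡ].
/o/ — between /ɡ/ and /w/; rule 2 does not apply here → [o].
/w/ — not in any rule's target class → [w].
/m/ — not in any rule's target class → [m].
/e/ — between /m/ and /d/; rule 2 does not apply here → [e].
/d/ — between /e/ and /i/, between two vowels — surfaces as [ð] (rule 3).
/i/ (between /d/ and /n/): before a nasal consonant, so rule 2 applies → [ĩ].
/n/ (word-final) fails the environment for rule 1, so it stays [n].

[ɡowmeðĩn]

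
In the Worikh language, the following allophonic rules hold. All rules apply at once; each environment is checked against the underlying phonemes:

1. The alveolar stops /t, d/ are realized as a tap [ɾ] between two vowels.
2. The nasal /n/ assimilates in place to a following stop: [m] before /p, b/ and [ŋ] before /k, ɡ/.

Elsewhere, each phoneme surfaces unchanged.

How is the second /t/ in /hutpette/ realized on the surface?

/t/ (between /e/ and /t/): rule 1 targets it, but not between two vowels → unchanged [t].

[t]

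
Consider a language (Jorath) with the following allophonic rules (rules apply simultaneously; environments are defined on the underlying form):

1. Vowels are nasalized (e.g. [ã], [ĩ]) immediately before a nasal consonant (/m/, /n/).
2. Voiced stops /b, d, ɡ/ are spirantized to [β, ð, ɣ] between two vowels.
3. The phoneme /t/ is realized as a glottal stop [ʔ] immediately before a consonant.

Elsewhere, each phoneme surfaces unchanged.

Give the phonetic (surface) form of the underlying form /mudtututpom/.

/m/ — not in any rule's target class → [m].
/u/ (between /m/ and /d/) is in the target of rule 1 but the environment (before a nasal consonant) is not met → [u].
/d/ (between /u/ and /t/): rule 2 targets it, but not between two vowels → unchanged [d].
/t/ — between /d/ and /u/; rule 3 does not apply here → [t].
/u/ — between /t/ and /t/; rule 1 does not apply here → [u].
/t/ (between /u/ and /u/) fails the environment for rule 3, so it stays [t].
/u/ (between /t/ and /t/) is in the target of rule 1 but the environment (before a nasal consonant) is not met → [u].
/t/ (between /u/ and /p/): immediately before a consonant, so rule 3 applies → [ʔ].
/p/ — not in any rule's target class → [p].
/o/ (between /p/ and /m/): before a nasal consonant, so rule 1 applies → [õ].
/m/ — not in any rule's target class → [m].

[mudtutuʔpõm]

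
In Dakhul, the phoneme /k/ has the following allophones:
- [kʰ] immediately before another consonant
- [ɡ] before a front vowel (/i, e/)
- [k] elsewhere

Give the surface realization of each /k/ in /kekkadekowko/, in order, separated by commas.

[ɡ], [kʰ], [k], [k], [k]

Occurrence 1 (position 1): before a front vowel (/i, e/) → [ɡ].
Occurrence 2 (position 3): immediately before another consonant → [kʰ].
Occurrence 3 (position 4): no conditioning environment matches → elsewhere allophone [k].
Occurrence 4 (position 8): no conditioning environment matches → elsewhere allophone [k].
Occurrence 5 (position 11): no conditioning environment matches → elsewhere allophone [k].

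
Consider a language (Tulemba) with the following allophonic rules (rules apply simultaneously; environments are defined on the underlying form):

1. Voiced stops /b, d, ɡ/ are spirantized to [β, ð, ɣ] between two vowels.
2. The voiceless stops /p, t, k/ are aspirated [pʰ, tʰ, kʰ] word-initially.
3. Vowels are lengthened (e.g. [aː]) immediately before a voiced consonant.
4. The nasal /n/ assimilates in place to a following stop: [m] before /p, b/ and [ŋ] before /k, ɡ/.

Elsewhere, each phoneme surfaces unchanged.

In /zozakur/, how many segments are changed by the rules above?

Segments that undergo a rule: /o/ → [oː] (rule 3); /u/ → [uː] (rule 3).
All other segments surface unchanged.

2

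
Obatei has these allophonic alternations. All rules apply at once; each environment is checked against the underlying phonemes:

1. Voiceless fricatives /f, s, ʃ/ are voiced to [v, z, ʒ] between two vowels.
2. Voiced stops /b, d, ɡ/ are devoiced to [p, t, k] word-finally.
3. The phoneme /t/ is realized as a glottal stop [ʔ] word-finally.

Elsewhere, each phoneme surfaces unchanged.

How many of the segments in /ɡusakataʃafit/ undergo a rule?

Segments that undergo a rule: /s/ → [z] (rule 1); /ʃ/ → [ʒ] (rule 1); /f/ → [v] (rule 1); /t/ → [ʔ] (rule 3).
All other segments surface unchanged.

4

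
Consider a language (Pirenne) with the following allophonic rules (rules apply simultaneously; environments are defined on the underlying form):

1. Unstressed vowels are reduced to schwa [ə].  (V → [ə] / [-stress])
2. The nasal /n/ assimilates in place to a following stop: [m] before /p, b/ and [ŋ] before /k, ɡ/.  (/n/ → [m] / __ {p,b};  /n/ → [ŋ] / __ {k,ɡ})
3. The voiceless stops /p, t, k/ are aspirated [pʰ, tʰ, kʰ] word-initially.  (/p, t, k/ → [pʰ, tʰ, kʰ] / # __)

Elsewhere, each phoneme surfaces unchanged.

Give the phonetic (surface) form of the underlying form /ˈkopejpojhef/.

/k/ (word-initial): word-initially, so rule 3 applies → [kʰ].
/o/ (between /k/ and /p/) is in the target of rule 1 but the environment (in an unstressed syllable) is not met → [o].
/p/ (between /o/ and /e/) fails the environment for rule 3, so it stays [p].
Rule 1 applies to /e/ (between /p/ and /j/: in an unstressed syllable) → [ə].
/j/ — not in any rule's target class → [j].
/p/ (between /j/ and /o/) is in the target of rule 3 but the environment (word-initially) is not met → [p].
/o/ (between /p/ and /j/): in an unstressed syllable, so rule 1 applies → [ə].
/j/ stays [j].
/h/ stays [h].
/e/ meets the environment for rule 1 (in an unstressed syllable) → [ə].
/f/ (word-final) is unaffected → [f].

[ˈkʰopəjpəjhəf]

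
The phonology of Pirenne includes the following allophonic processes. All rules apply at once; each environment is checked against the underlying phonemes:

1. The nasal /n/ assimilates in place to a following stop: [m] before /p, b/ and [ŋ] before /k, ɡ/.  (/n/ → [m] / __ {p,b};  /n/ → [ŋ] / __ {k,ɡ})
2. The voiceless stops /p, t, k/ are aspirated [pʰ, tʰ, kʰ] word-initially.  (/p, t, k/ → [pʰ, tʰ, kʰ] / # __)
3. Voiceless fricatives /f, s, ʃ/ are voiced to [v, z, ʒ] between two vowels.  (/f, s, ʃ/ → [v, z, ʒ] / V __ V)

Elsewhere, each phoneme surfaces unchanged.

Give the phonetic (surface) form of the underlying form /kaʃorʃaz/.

/k/ meets the environment for rule 2 (word-initially) → [kʰ].
/a/ — not in any rule's target class → [a].
/ʃ/ (between /a/ and /o/): between two vowels, so rule 3 applies → [ʒ].
/o/ (between /ʃ/ and /r/): no rule targets it → [o].
/r/ (between /o/ and /ʃ/): no rule targets it → [r].
/ʃ/ — between /r/ and /a/; rule 3 does not apply here → [ʃ].
/a/ — not in any rule's target class → [a].
/z/ (word-final): no rule targets it → [z].

[kʰaʒorʃaz]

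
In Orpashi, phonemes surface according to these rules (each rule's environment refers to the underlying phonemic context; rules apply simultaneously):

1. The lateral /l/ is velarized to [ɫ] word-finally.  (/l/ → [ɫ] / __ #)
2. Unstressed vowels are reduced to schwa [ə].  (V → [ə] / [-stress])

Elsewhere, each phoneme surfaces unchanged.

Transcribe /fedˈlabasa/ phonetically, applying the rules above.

/f/ — not in any rule's target class → [f].
Rule 2 applies to /e/ (between /f/ and /d/: in an unstressed syllable) → [ə].
/d/ — not in any rule's target class → [d].
/l/ (between /d/ and /a/) fails the environment for rule 1, so it stays [l].
/a/ (between /l/ and /b/): rule 2 targets it, but not in an unstressed syllable → unchanged [a].
/b/ stays [b].
/a/ meets the environment for rule 2 (in an unstressed syllable) → [ə].
/s/ (between /a/ and /a/) is unaffected → [s].
/a/ (word-final) occurs in an unstressed syllable → [ə] by rule 2.

[fədˈlabəsə]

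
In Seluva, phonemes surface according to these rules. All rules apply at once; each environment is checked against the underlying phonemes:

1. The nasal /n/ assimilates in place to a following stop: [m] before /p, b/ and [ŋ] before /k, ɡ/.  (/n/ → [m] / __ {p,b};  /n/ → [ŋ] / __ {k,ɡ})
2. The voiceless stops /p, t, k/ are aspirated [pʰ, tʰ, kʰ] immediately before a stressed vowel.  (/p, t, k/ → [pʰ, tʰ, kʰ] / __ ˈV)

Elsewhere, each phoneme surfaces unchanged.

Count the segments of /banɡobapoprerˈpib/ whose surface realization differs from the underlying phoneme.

Segments that undergo a rule: /n/ → [ŋ] (rule 1); /p/ → [pʰ] (rule 2).
All other segments surface unchanged.

2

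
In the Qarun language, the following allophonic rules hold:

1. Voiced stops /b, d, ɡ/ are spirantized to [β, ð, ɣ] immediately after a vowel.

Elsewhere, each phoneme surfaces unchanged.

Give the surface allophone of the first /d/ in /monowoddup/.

[ð]

/d/ (between /o/ and /d/) occurs immediately after a vowel → [ð] by rule 1.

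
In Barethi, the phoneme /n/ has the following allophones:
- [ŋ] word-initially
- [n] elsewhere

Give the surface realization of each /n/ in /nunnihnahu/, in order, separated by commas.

Occurrence 1 (position 1): word-initially → [ŋ].
Occurrence 2 (position 3): no conditioning environment matches → elsewhere allophone [n].
Occurrence 3 (position 4): no conditioning environment matches → elsewhere allophone [n].
Occurrence 4 (position 7): no conditioning environment matches → elsewhere allophone [n].

[ŋ], [n], [n], [n]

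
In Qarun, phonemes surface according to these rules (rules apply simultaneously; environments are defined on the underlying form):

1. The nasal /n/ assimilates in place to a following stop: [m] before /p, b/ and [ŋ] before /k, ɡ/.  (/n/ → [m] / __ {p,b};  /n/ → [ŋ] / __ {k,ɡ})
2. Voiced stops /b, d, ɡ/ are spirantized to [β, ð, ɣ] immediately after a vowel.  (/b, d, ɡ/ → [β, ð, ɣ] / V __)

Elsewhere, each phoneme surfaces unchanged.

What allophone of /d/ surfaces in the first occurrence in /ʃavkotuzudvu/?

/d/ (between /u/ and /v/) occurs immediately after a vowel → [ð] by rule 2.

[ð]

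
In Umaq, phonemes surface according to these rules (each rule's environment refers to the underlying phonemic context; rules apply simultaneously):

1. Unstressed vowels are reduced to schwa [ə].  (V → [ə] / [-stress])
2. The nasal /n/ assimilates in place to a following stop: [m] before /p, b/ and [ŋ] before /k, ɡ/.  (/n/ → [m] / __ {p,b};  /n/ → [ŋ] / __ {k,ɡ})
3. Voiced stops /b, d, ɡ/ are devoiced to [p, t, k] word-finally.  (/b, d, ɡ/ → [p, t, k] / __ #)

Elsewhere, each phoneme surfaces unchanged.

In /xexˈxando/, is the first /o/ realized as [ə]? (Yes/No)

/o/ meets the environment for rule 1 (in an unstressed syllable) → [ə].
The actual realization is [ə], which matches [ə].

Yes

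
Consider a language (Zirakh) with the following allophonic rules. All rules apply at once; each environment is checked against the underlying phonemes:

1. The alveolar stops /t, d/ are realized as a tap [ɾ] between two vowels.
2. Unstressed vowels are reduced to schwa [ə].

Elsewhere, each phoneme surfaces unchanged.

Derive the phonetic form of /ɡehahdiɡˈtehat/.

[ɡəhəhdəɡˈtehət]

Rule 2 applies to /e/ (between /ɡ/ and /h/: in an unstressed syllable) → [ə].
/a/ (between /h/ and /h/) occurs in an unstressed syllable → [ə] by rule 2.
/d/ (between /h/ and /i/) fails the environment for rule 1, so it stays [d].
/i/ (between /d/ and /ɡ/) occurs in an unstressed syllable → [ə] by rule 2.
/t/ (between /ɡ/ and /e/) fails the environment for rule 1, so it stays [t].
/e/ (between /t/ and /h/) fails the environment for rule 2, so it stays [e].
Rule 2 applies to /a/ (between /h/ and /t/: in an unstressed syllable) → [ə].
/t/ — word-final; rule 1 does not apply here → [t].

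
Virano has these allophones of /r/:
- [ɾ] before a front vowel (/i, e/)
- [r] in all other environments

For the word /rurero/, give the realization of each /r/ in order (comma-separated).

[r], [ɾ], [r]

Occurrence 1 (position 1): no conditioning environment matches → elsewhere allophone [r].
Occurrence 2 (position 3): before a front vowel (/i, e/) → [ɾ].
Occurrence 3 (position 5): no conditioning environment matches → elsewhere allophone [r].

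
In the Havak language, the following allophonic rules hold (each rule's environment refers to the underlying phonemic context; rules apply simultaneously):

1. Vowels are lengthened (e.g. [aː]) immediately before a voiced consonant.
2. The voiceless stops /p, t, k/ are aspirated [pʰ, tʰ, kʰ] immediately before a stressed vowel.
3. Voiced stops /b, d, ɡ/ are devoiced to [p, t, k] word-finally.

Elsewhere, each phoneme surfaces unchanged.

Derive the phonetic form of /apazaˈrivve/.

/a/ (word-initial) is in the target of rule 1 but the environment (before a voiced consonant) is not met → [a].
/p/ — between /a/ and /a/; rule 2 does not apply here → [p].
/a/ meets the environment for rule 1 (before a voiced consonant) → [aː].
/a/ (between /z/ and /r/) occurs before a voiced consonant → [aː] by rule 1.
/i/ (between /r/ and /v/) occurs before a voiced consonant → [iː] by rule 1.
/e/ (word-final) is in the target of rule 1 but the environment (before a voiced consonant) is not met → [e].

[apaːzaːˈriːvve]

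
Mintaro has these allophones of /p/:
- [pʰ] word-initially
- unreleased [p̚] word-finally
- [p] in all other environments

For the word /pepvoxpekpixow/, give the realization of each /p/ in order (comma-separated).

[pʰ], [p], [p], [p]

Occurrence 1 (position 1): word-initially → [pʰ].
Occurrence 2 (position 3): no conditioning environment matches → elsewhere allophone [p].
Occurrence 3 (position 7): no conditioning environment matches → elsewhere allophone [p].
Occurrence 4 (position 10): no conditioning environment matches → elsewhere allophone [p].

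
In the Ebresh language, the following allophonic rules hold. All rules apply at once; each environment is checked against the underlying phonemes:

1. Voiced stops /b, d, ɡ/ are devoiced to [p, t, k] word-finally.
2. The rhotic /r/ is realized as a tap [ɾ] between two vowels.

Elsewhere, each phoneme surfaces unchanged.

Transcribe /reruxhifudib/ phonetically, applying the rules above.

/r/ (word-initial) fails the environment for rule 2, so it stays [r].
/r/ — between /e/ and /u/, between two vowels — surfaces as [ɾ] (rule 2).
/d/ (between /u/ and /i/) is in the target of rule 1 but the environment (word-finally) is not met → [d].
Rule 1 applies to /b/ (word-final: word-finally) → [p].

[reɾuxhifudip]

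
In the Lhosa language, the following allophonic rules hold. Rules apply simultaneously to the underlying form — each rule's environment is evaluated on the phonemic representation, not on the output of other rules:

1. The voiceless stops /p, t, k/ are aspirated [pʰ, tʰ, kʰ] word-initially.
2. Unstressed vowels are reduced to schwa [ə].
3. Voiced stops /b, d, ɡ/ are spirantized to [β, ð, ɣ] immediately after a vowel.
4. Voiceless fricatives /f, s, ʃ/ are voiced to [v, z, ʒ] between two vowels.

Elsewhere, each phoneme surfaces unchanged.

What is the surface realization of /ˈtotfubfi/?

[ˈtʰotfəβfə]

/t/ (word-initial) occurs word-initially → [tʰ] by rule 1.
/o/ (between /t/ and /t/) fails the environment for rule 2, so it stays [o].
/t/ (between /o/ and /f/) fails the environment for rule 1, so it stays [t].
/f/ (between /t/ and /u/): rule 4 targets it, but not between two vowels → unchanged [f].
Rule 2 applies to /u/ (between /f/ and /b/: in an unstressed syllable) → [ə].
/b/ — between /u/ and /f/, immediately after a vowel — surfaces as [β] (rule 3).
/f/ (between /b/ and /i/) is in the target of rule 4 but the environment (between two vowels) is not met → [f].
/i/ — word-final, in an unstressed syllable — surfaces as [ə] (rule 2).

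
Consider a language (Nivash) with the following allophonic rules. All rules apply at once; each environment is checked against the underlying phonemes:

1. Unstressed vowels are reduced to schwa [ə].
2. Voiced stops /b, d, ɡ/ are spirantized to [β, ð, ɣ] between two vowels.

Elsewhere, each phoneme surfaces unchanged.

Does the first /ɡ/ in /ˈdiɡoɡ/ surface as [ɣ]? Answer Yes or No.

/ɡ/ (between /i/ and /o/): between two vowels, so rule 2 applies → [ɣ].
The actual realization is [ɣ], which matches [ɣ].

Yes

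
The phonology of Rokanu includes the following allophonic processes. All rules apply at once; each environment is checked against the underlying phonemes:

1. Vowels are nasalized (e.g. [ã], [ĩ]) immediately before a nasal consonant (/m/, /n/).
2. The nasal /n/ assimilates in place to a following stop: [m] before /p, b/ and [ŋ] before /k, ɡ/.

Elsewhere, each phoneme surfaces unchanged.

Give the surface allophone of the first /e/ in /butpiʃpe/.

[e]

/e/ (word-final): rule 1 targets it, but not before a nasal consonant → unchanged [e].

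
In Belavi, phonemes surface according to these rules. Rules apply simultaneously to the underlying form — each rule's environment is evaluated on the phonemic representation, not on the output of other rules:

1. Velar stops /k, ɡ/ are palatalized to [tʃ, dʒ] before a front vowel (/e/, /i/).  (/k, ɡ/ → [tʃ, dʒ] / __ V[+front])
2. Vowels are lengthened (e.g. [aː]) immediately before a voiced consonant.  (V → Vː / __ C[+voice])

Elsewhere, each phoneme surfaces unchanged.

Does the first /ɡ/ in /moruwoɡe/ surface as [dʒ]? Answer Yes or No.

Yes

/ɡ/ (between /o/ and /e/) occurs before a front vowel → [dʒ] by rule 1.
The actual realization is [dʒ], which matches [dʒ].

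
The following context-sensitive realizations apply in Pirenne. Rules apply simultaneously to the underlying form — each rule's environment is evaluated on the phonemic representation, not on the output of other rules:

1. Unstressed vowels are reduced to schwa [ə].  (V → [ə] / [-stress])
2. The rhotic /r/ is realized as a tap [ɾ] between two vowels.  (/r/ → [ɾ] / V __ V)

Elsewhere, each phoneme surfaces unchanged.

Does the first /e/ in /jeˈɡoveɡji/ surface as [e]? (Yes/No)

No

/e/ (between /j/ and /ɡ/) occurs in an unstressed syllable → [ə] by rule 1.
The actual realization is [ə], not [e].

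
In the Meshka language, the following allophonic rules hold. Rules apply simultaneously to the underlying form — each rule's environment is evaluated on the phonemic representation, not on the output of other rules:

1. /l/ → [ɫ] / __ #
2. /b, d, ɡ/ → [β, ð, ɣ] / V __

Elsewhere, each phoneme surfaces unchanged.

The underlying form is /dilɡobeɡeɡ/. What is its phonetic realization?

/d/ (word-initial) is in the target of rule 2 but the environment (immediately after a vowel) is not met → [d].
/l/ (between /i/ and /ɡ/): rule 1 targets it, but not word-finally → unchanged [l].
/ɡ/ (between /l/ and /o/): rule 2 targets it, but not immediately after a vowel → unchanged [ɡ].
Rule 2 applies to /b/ (between /o/ and /e/: immediately after a vowel) → [β].
/ɡ/ — between /e/ and /e/, immediately after a vowel — surfaces as [ɣ] (rule 2).
/ɡ/ (word-final): immediately after a vowel, so rule 2 applies → [ɣ].

[dilɡoβeɣeɣ]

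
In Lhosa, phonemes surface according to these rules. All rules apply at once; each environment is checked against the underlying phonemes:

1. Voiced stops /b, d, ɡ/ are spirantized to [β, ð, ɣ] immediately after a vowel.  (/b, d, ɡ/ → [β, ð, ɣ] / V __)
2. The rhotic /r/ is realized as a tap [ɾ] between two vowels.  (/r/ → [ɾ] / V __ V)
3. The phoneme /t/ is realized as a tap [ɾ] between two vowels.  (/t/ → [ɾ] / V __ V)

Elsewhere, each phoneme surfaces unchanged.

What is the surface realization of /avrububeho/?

[avruβuβeho]

/a/ (word-initial) is unaffected → [a].
/v/ (between /a/ and /r/) is unaffected → [v].
/r/ (between /v/ and /u/) is in the target of rule 2 but the environment (between two vowels) is not met → [r].
/u/ (between /r/ and /b/) is unaffected → [u].
/b/ meets the environment for rule 1 (immediately after a vowel) → [β].
/u/ (between /b/ and /b/): no rule targets it → [u].
Rule 1 applies to /b/ (between /u/ and /e/: immediately after a vowel) → [β].
/e/ (between /b/ and /h/): no rule targets it → [e].
/h/ stays [h].
/o/ (word-final): no rule targets it → [o].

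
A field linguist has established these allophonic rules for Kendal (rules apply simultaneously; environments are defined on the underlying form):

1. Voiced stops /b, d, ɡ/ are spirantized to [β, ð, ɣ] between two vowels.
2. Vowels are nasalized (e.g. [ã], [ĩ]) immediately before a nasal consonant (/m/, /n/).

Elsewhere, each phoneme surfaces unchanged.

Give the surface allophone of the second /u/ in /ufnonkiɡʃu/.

/u/ (word-final) fails the environment for rule 2, so it stays [u].

[u]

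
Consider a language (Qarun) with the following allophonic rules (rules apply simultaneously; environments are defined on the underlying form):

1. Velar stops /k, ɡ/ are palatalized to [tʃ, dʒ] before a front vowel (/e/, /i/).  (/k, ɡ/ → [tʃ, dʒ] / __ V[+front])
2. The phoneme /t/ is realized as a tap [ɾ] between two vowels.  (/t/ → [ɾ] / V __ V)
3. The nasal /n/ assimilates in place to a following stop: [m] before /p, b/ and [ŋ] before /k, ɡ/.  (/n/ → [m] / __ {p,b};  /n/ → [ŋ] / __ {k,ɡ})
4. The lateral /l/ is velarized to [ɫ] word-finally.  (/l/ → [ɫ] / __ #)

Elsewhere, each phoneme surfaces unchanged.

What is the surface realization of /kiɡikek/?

[tʃidʒitʃek]

Rule 1 applies to /k/ (word-initial: before a front vowel) → [tʃ].
/i/ (between /k/ and /ɡ/): no rule targets it → [i].
/ɡ/ (between /i/ and /i/) occurs before a front vowel → [dʒ] by rule 1.
/i/ stays [i].
/k/ (between /i/ and /e/): before a front vowel, so rule 1 applies → [tʃ].
/e/ — not in any rule's target class → [e].
/k/ (word-final): rule 1 targets it, but not before a front vowel → unchanged [k].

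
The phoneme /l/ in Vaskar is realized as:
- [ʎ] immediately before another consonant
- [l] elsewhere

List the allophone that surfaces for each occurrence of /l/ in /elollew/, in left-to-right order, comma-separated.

[l], [ʎ], [l]

Occurrence 1 (position 2): no conditioning environment matches → elsewhere allophone [l].
Occurrence 2 (position 4): immediately before another consonant → [ʎ].
Occurrence 3 (position 5): no conditioning environment matches → elsewhere allophone [l].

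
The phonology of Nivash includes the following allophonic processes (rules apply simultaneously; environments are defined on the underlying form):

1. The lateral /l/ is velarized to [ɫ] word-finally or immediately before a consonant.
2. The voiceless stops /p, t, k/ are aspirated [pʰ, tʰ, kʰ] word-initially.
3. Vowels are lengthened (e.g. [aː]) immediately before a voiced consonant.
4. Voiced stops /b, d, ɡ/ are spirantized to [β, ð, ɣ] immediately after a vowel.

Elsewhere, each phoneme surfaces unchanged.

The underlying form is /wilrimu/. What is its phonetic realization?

[wiːɫriːmu]

/i/ (between /w/ and /l/) occurs before a voiced consonant → [iː] by rule 3.
/l/ meets the environment for rule 1 (word-finally or immediately before a consonant) → [ɫ].
/i/ (between /r/ and /m/) occurs before a voiced consonant → [iː] by rule 3.
/u/ — word-final; rule 3 does not apply here → [u].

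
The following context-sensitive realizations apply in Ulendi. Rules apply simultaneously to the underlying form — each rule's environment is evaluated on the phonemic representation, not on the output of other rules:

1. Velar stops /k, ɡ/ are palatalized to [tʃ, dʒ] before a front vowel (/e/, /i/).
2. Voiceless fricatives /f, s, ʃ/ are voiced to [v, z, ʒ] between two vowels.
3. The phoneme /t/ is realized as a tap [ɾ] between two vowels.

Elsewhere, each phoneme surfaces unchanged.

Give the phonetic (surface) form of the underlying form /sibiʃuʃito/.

/s/ (word-initial) fails the environment for rule 2, so it stays [s].
/i/ stays [i].
/b/ (between /i/ and /i/): no rule targets it → [b].
/i/ stays [i].
/ʃ/ (between /i/ and /u/) occurs between two vowels → [ʒ] by rule 2.
/u/ (between /ʃ/ and /ʃ/) is unaffected → [u].
Rule 2 applies to /ʃ/ (between /u/ and /i/: between two vowels) → [ʒ].
/i/ — not in any rule's target class → [i].
/t/ (between /i/ and /o/) occurs between two vowels → [ɾ] by rule 3.
/o/ — not in any rule's target class → [o].

[sibiʒuʒiɾo]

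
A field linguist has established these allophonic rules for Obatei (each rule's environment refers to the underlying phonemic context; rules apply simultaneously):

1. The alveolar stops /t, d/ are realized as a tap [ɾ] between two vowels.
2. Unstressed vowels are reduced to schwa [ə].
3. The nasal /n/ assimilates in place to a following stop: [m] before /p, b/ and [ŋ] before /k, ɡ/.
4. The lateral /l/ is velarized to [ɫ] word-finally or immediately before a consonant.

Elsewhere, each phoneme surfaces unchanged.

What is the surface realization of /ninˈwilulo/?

/n/ — word-initial; rule 3 does not apply here → [n].
/i/ meets the environment for rule 2 (in an unstressed syllable) → [ə].
/n/ (between /i/ and /w/): rule 3 targets it, but not before a labial or velar stop → unchanged [n].
/w/ — not in any rule's target class → [w].
/i/ (between /w/ and /l/) fails the environment for rule 2, so it stays [i].
/l/ — between /i/ and /u/; rule 4 does not apply here → [l].
/u/ (between /l/ and /l/) occurs in an unstressed syllable → [ə] by rule 2.
/l/ (between /u/ and /o/): rule 4 targets it, but not word-finally or immediately before a consonant → unchanged [l].
/o/ (word-final): in an unstressed syllable, so rule 2 applies → [ə].

[nənˈwilələ]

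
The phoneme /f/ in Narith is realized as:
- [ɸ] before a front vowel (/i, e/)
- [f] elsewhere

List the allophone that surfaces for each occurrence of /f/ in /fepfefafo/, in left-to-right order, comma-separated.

Occurrence 1 (position 1): before a front vowel (/i, e/) → [ɸ].
Occurrence 2 (position 4): before a front vowel (/i, e/) → [ɸ].
Occurrence 3 (position 6): no conditioning environment matches → elsewhere allophone [f].
Occurrence 4 (position 8): no conditioning environment matches → elsewhere allophone [f].

[ɸ], [ɸ], [f], [f]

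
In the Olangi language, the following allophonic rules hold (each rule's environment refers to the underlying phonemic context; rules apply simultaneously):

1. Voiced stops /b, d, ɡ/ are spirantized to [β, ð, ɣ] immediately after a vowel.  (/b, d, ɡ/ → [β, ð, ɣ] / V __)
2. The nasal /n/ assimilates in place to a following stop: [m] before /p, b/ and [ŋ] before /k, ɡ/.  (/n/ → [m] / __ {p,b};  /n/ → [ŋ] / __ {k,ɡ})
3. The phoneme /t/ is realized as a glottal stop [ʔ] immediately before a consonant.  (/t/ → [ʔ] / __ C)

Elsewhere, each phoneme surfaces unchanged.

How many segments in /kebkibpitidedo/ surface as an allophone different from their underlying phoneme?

4

Segments that undergo a rule: /b/ → [β] (rule 1); /b/ → [β] (rule 1); /d/ → [ð] (rule 1); /d/ → [ð] (rule 1).
All other segments surface unchanged.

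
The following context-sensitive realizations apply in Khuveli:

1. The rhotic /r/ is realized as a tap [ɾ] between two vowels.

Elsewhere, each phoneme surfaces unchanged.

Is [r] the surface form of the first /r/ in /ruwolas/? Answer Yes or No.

/r/ (word-initial) is in the target of rule 1 but the environment (between two vowels) is not met → [r].
The actual realization is [r], which matches [r].

Yes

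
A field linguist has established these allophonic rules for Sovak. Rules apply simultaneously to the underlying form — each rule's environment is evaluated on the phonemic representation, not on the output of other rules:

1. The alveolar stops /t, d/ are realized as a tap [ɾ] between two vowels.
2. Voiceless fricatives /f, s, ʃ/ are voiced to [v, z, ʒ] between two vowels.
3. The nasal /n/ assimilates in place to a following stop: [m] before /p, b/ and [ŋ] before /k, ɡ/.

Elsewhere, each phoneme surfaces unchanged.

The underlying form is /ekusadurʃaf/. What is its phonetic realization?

/e/ (word-initial) is unaffected → [e].
/k/ — not in any rule's target class → [k].
/u/ (between /k/ and /s/) is unaffected → [u].
/s/ (between /u/ and /a/) occurs between two vowels → [z] by rule 2.
/a/ — not in any rule's target class → [a].
/d/ (between /a/ and /u/): between two vowels, so rule 1 applies → [ɾ].
/u/ — not in any rule's target class → [u].
/r/ (between /u/ and /ʃ/) is unaffected → [r].
/ʃ/ (between /r/ and /a/): rule 2 targets it, but not between two vowels → unchanged [ʃ].
/a/ (between /ʃ/ and /f/): no rule targets it → [a].
/f/ (word-final) fails the environment for rule 2, so it stays [f].

[ekuzaɾurʃaf]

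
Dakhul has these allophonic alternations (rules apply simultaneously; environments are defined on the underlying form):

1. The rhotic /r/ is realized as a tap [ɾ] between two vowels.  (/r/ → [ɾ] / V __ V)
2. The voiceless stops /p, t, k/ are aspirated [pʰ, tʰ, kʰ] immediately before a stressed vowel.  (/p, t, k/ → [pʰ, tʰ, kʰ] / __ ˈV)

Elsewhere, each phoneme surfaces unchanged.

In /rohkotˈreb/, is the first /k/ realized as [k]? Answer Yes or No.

/k/ — between /h/ and /o/; rule 2 does not apply here → [k].
The actual realization is [k], which matches [k].

Yes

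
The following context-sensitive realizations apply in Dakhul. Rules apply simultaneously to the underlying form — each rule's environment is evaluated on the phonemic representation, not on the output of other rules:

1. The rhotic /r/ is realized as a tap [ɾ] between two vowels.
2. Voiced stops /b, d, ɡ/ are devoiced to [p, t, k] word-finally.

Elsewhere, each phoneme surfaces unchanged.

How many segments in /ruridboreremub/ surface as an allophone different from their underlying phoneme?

4

Segments that undergo a rule: /r/ → [ɾ] (rule 1); /r/ → [ɾ] (rule 1); /r/ → [ɾ] (rule 1); /b/ → [p] (rule 2).
All other segments surface unchanged.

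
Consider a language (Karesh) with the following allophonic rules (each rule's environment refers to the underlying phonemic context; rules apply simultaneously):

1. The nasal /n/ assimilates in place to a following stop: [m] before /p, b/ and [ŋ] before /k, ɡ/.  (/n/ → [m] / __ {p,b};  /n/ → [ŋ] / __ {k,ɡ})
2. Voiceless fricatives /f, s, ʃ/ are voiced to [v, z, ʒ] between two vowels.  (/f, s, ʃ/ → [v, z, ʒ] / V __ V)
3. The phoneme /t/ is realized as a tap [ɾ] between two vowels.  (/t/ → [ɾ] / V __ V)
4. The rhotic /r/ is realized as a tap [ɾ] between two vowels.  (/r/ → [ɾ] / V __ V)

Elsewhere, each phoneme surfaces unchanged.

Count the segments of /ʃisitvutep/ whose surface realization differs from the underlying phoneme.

Segments that undergo a rule: /s/ → [z] (rule 2); /t/ → [ɾ] (rule 3).
All other segments surface unchanged.

2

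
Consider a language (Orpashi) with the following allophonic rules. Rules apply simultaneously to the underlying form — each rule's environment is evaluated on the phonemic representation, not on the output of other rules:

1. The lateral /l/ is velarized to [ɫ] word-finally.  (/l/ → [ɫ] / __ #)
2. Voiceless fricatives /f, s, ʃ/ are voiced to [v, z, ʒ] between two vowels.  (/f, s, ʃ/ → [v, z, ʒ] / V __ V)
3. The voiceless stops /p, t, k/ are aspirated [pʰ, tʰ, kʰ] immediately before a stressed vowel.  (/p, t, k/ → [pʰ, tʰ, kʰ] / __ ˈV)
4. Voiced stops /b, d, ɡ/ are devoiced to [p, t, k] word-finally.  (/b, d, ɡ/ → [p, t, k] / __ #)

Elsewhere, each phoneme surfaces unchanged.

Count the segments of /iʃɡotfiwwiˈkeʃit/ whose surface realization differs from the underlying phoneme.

2

Segments that undergo a rule: /k/ → [kʰ] (rule 3); /ʃ/ → [ʒ] (rule 2).
All other segments surface unchanged.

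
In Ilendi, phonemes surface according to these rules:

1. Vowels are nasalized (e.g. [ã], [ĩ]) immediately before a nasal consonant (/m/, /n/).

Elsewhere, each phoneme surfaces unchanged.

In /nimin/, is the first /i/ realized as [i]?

/i/ (between /n/ and /m/): before a nasal consonant, so rule 1 applies → [ĩ].
The actual realization is [ĩ], not [i].

No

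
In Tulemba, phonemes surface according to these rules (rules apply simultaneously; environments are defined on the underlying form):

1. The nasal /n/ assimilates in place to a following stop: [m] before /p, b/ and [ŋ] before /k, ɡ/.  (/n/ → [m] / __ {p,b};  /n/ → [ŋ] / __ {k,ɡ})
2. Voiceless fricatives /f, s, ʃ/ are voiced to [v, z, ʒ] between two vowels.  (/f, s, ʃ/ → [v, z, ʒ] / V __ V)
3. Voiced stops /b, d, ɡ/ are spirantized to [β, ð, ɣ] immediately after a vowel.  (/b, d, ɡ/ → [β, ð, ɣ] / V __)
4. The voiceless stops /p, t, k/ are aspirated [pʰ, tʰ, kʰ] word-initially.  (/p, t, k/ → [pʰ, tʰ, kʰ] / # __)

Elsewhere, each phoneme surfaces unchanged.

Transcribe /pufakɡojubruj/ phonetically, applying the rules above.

[pʰuvakɡojuβruj]

/p/ meets the environment for rule 4 (word-initially) → [pʰ].
/u/ stays [u].
/f/ (between /u/ and /a/): between two vowels, so rule 2 applies → [v].
/a/ stays [a].
/k/ (between /a/ and /ɡ/): rule 4 targets it, but not word-initially → unchanged [k].
/ɡ/ (between /k/ and /o/): rule 3 targets it, but not immediately after a vowel → unchanged [ɡ].
/o/ (between /ɡ/ and /j/) is unaffected → [o].
/j/ (between /o/ and /u/) is unaffected → [j].
/u/ (between /j/ and /b/) is unaffected → [u].
/b/ — between /u/ and /r/, immediately after a vowel — surfaces as [β] (rule 3).
/r/ stays [r].
/u/ (between /r/ and /j/): no rule targets it → [u].
/j/ stays [j].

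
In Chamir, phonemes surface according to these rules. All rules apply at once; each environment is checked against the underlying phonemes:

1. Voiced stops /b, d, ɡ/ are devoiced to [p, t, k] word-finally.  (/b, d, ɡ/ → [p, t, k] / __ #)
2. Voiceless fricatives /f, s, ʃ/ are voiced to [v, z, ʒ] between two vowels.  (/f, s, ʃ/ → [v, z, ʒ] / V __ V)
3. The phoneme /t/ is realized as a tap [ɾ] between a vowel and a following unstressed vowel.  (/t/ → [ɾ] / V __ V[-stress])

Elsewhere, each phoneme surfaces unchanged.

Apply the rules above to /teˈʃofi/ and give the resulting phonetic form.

[teˈʒovi]

/t/ (word-initial): rule 3 targets it, but not between a vowel and a following unstressed vowel → unchanged [t].
/e/ — not in any rule's target class → [e].
/ʃ/ — between /e/ and /o/, between two vowels — surfaces as [ʒ] (rule 2).
/o/ (between /ʃ/ and /f/) is unaffected → [o].
/f/ — between /o/ and /i/, between two vowels — surfaces as [v] (rule 2).
/i/ (word-final): no rule targets it → [i].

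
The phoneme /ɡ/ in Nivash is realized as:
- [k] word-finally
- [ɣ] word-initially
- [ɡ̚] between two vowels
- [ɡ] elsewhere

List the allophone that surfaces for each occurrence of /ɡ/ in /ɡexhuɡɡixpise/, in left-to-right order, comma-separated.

[ɣ], [ɡ], [ɡ]

Occurrence 1 (position 1): word-initially → [ɣ].
Occurrence 2 (position 6): no conditioning environment matches → elsewhere allophone [ɡ].
Occurrence 3 (position 7): no conditioning environment matches → elsewhere allophone [ɡ].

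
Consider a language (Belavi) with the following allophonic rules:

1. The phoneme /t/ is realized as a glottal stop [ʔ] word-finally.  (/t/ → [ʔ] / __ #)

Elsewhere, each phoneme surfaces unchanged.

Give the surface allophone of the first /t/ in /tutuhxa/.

[t]

/t/ (word-initial) fails the environment for rule 1, so it stays [t].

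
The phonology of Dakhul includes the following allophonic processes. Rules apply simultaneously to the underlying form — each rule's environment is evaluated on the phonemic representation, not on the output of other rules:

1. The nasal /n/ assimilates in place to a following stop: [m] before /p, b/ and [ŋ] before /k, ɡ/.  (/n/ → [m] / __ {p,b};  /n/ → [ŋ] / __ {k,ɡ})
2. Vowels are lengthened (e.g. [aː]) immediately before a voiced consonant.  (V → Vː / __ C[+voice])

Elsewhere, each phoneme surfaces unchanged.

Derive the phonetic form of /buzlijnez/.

/b/ — not in any rule's target class → [b].
/u/ meets the environment for rule 2 (before a voiced consonant) → [uː].
/z/ — not in any rule's target class → [z].
/l/ — not in any rule's target class → [l].
/i/ — between /l/ and /j/, before a voiced consonant — surfaces as [iː] (rule 2).
/j/ stays [j].
/n/ (between /j/ and /e/): rule 1 targets it, but not before a labial or velar stop → unchanged [n].
Rule 2 applies to /e/ (between /n/ and /z/: before a voiced consonant) → [eː].
/z/ (word-final): no rule targets it → [z].

[buːzliːjneːz]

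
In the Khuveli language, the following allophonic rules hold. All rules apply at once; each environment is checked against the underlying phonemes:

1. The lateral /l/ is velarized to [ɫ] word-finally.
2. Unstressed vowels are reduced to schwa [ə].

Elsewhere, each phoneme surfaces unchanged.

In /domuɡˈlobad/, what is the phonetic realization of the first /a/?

[ə]

/a/ (between /b/ and /d/) occurs in an unstressed syllable → [ə] by rule 2.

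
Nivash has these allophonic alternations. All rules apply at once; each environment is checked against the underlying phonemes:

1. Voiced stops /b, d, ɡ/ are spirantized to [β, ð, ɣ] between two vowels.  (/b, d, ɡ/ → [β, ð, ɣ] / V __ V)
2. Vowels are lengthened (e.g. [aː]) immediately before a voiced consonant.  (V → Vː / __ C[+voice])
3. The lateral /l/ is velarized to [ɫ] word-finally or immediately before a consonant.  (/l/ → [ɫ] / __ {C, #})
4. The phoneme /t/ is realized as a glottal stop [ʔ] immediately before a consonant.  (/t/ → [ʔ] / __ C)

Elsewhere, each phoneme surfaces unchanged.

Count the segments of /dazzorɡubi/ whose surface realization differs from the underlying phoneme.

Segments that undergo a rule: /a/ → [aː] (rule 2); /o/ → [oː] (rule 2); /u/ → [uː] (rule 2); /b/ → [β] (rule 1).
All other segments surface unchanged.

4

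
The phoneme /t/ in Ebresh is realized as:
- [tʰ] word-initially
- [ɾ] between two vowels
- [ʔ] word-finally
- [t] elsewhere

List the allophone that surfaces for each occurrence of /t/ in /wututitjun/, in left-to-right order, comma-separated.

Occurrence 1 (position 3): between two vowels → [ɾ].
Occurrence 2 (position 5): between two vowels → [ɾ].
Occurrence 3 (position 7): no conditioning environment matches → elsewhere allophone [t].

[ɾ], [ɾ], [t]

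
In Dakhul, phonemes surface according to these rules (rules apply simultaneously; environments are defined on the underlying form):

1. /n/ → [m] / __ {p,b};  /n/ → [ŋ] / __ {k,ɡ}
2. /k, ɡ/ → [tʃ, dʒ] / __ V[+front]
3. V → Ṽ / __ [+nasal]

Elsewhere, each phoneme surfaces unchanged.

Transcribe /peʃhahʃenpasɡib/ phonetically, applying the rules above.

[peʃhahʃẽmpasdʒib]

/p/ — not in any rule's target class → [p].
/e/ (between /p/ and /ʃ/) fails the environment for rule 3, so it stays [e].
/ʃ/ — not in any rule's target class → [ʃ].
/h/ (between /ʃ/ and /a/) is unaffected → [h].
/a/ (between /h/ and /h/) is in the target of rule 3 but the environment (before a nasal consonant) is not met → [a].
/h/ stays [h].
/ʃ/ stays [ʃ].
/e/ (between /ʃ/ and /n/) occurs before a nasal consonant → [ẽ] by rule 3.
/n/ (between /e/ and /p/) occurs before a labial or velar stop → [m] by rule 1.
/p/ — not in any rule's target class → [p].
/a/ — between /p/ and /s/; rule 3 does not apply here → [a].
/s/ (between /a/ and /ɡ/): no rule targets it → [s].
/ɡ/ meets the environment for rule 2 (before a front vowel) → [dʒ].
/i/ (between /ɡ/ and /b/) is in the target of rule 3 but the environment (before a nasal consonant) is not met → [i].
/b/ — not in any rule's target class → [b].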